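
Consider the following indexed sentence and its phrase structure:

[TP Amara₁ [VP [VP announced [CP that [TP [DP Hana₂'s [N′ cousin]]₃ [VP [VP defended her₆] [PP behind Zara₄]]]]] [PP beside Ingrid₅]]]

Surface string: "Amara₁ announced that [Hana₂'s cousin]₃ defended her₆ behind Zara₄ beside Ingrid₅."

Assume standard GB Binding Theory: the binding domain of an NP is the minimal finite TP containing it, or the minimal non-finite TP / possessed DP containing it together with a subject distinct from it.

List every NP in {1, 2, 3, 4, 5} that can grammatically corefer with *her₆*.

*her* is a pronoun, so Principle B applies: it must be free in its binding domain.
Binding domain of *her₆*: the embedded TP, whose subject is [Hana₂'s cousin]₃.
*Amara₁* c-commands the pronoun but from outside its binding domain, and is not c-commanded by it → coindexation permitted.
*Hana₂* and the pronoun do not c-command one another → neither Principle B nor Principle C is at stake; coindexation permitted.
*[Hana₂'s cousin]₃* c-commands the pronoun within its binding domain → coindexation would violate Principle B.
*Zara₄* and the pronoun do not c-command one another → neither Principle B nor Principle C is at stake; coindexation permitted.
*Ingrid₅* and the pronoun do not c-command one another → neither Principle B nor Principle C is at stake; coindexation permitted.

{1, 2, 4, 5}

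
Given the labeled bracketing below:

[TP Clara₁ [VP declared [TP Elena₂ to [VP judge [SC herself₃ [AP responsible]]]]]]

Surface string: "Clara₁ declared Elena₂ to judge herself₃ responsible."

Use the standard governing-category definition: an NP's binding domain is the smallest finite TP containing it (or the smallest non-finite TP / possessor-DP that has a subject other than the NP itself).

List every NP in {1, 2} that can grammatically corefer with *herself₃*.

{2}

*herself* is an anaphor, so Principle A applies: it must be bound in its binding domain.
Binding domain of *herself₃*: the embedded TP, whose subject is Elena₂.
*Clara₁* c-commands the anaphor but is outside its binding domain → cannot satisfy Principle A.
*Elena₂* c-commands the anaphor within its binding domain → licit binder.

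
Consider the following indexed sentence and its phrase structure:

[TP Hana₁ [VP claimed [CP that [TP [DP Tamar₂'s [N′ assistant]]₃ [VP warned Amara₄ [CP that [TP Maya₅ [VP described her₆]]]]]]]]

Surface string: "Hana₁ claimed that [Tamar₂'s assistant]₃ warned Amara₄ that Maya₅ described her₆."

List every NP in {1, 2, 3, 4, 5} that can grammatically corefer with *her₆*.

{1, 2, 3, 4}

*her* is a pronoun, so Principle B applies: it must be free in its binding domain.
Binding domain of *her₆*: the embedded TP, whose subject is Maya₅.
*Hana₁* c-commands the pronoun but from outside its binding domain, and is not c-commanded by it → coindexation permitted.
*Tamar₂* and the pronoun do not c-command one another → neither Principle B nor Principle C is at stake; coindexation permitted.
*[Tamar₂'s assistant]₃* c-commands the pronoun but from outside its binding domain, and is not c-commanded by it → coindexation permitted.
*Amara₄* c-commands the pronoun but from outside its binding domain, and is not c-commanded by it → coindexation permitted.
*Maya₅* c-commands the pronoun within its binding domain → coindexation would violate Principle B.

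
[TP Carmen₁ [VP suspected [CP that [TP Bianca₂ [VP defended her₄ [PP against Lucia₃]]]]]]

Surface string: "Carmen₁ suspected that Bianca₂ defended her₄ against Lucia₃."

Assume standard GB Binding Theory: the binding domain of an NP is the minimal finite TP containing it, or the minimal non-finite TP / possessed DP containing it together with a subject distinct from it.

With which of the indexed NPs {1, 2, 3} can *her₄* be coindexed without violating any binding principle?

{1}

*her* is a pronoun, so Principle B applies: it must be free in its binding domain.
Binding domain of *her₄*: the embedded TP, whose subject is Bianca₂.
*Carmen₁* c-commands the pronoun but from outside its binding domain, and is not c-commanded by it → coindexation permitted.
*Bianca₂* c-commands the pronoun within its binding domain → coindexation would violate Principle B.
*Lucia₃*: the pronoun c-commands this R-expression → coindexation would violate Principle C on *Lucia₃*.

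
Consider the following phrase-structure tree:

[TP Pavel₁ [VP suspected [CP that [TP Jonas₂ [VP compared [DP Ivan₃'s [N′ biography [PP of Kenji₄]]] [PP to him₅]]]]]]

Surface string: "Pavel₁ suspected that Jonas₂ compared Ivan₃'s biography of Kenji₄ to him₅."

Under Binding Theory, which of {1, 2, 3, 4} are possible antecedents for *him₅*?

*him* is a pronoun, so Principle B applies: it must be free in its binding domain.
Binding domain of *him₅*: the embedded TP, whose subject is Jonas₂.
*Pavel₁* c-commands the pronoun but from outside its binding domain, and is not c-commanded by it → coindexation permitted.
*Jonas₂* c-commands the pronoun within its binding domain → coindexation would violate Principle B.
*Ivan₃* and the pronoun do not c-command one another → neither Principle B nor Principle C is at stake; coindexation permitted.
*Kenji₄* and the pronoun do not c-command one another → neither Principle B nor Principle C is at stake; coindexation permitted.

{1, 3, 4}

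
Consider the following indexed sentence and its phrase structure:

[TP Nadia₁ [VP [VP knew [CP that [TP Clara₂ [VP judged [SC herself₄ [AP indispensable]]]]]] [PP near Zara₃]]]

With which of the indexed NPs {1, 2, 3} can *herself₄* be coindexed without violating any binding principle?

*herself* is an anaphor, so Principle A applies: it must be bound in its binding domain.
Binding domain of *herself₄*: the embedded TP, whose subject is Clara₂.
*Nadia₁* c-commands the anaphor but is outside its binding domain → cannot satisfy Principle A.
*Clara₂* c-commands the anaphor within its binding domain → licit binder.
*Zara₃* does not c-command the anaphor → cannot bind it.

{2}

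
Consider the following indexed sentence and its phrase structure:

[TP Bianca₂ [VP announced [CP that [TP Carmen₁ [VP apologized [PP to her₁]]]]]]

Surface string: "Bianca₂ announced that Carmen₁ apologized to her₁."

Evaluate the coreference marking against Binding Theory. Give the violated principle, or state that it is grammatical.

The two coindexed NPs are *Carmen₁* and *her₁*.
*her₁* is a pronoun. Its binding domain is the embedded TP, whose subject is Carmen₁.
*Carmen₁* c-commands it within that domain and carries the same index.
The pronoun is locally bound → Principle B violation.

Principle B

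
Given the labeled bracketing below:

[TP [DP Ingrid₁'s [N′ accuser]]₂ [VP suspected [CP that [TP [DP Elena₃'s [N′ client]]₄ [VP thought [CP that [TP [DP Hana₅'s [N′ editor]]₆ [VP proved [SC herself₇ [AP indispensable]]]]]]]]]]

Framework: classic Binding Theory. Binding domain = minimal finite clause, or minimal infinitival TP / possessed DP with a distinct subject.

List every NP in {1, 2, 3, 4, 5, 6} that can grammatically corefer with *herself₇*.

*herself* is an anaphor, so Principle A applies: it must be bound in its binding domain.
Binding domain of *herself₇*: the embedded TP, whose subject is [Hana₅'s editor]₆.
*Ingrid₁* does not c-command the anaphor → cannot bind it.
*[Ingrid₁'s accuser]₂* c-commands the anaphor but is outside its binding domain → cannot satisfy Principle A.
*Elena₃* does not c-command the anaphor → cannot bind it.
*[Elena₃'s client]₄* c-commands the anaphor but is outside its binding domain → cannot satisfy Principle A.
*Hana₅* does not c-command the anaphor → cannot bind it.
*[Hana₅'s editor]₆* c-commands the anaphor within its binding domain → licit binder.

{6}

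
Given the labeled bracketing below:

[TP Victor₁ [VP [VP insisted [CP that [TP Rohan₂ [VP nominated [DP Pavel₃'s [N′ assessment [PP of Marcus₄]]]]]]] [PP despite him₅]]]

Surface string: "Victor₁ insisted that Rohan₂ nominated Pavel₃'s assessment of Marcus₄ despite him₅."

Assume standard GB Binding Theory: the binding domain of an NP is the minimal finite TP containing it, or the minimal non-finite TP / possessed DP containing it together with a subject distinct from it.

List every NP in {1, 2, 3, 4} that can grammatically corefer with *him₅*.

*him* is a pronoun, so Principle B applies: it must be free in its binding domain.
Binding domain of *him₅*: the matrix TP, whose subject is Victor₁.
*Victor₁* c-commands the pronoun within its binding domain → coindexation would violate Principle B.
*Rohan₂* and the pronoun do not c-command one another → neither Principle B nor Principle C is at stake; coindexation permitted.
*Pavel₃* and the pronoun do not c-command one another → neither Principle B nor Principle C is at stake; coindexation permitted.
*Marcus₄* and the pronoun do not c-command one another → neither Principle B nor Principle C is at stake; coindexation permitted.

{2, 3, 4}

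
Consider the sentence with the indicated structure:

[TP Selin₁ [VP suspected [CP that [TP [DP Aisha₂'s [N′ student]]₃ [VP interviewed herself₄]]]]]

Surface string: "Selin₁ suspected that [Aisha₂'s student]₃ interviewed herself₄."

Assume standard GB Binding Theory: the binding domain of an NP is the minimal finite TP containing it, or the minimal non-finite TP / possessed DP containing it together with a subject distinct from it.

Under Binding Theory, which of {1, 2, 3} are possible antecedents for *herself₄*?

*herself* is an anaphor, so Principle A applies: it must be bound in its binding domain.
Binding domain of *herself₄*: the embedded TP, whose subject is [Aisha₂'s student]₃.
*Selin₁* c-commands the anaphor but is outside its binding domain → cannot satisfy Principle A.
*Aisha₂* does not c-command the anaphor → cannot bind it.
*[Aisha₂'s student]₃* c-commands the anaphor within its binding domain → licit binder.

{3}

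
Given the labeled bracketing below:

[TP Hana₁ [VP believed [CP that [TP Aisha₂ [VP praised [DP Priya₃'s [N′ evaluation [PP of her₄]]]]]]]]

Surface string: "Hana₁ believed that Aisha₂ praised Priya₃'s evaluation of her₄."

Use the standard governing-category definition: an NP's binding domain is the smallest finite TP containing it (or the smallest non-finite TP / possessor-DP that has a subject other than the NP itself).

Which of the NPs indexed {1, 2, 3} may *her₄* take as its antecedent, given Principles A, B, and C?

{1, 2}

*her* is a pronoun, so Principle B applies: it must be free in its binding domain.
Binding domain of *her₄*: the possessed DP, whose subject is Priya₃.
*Hana₁* c-commands the pronoun but from outside its binding domain, and is not c-commanded by it → coindexation permitted.
*Aisha₂* c-commands the pronoun but from outside its binding domain, and is not c-commanded by it → coindexation permitted.
*Priya₃* c-commands the pronoun within its binding domain → coindexation would violate Principle B.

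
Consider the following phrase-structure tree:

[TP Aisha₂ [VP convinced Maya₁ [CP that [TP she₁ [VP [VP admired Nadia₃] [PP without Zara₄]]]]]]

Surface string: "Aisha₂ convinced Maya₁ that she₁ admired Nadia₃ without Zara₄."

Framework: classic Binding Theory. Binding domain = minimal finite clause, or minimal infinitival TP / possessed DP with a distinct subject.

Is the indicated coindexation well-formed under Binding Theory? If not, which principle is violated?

grammatical

The two coindexed NPs are *Maya₁* and *she₁*.
*she₁* is a pronoun; nothing c-commands it within its binding domain (the embedded TP.), so Principle B holds trivially.
*Maya₁* is an R-expression; *she₁* does not c-command it, and no other NP shares its index, so Principle C is satisfied.
All principles are respected.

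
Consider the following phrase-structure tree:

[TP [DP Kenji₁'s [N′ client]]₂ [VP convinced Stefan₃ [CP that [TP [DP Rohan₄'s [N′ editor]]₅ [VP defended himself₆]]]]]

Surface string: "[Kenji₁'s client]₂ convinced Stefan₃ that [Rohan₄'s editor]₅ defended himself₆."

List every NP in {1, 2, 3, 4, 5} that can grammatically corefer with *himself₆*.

{5}

*himself* is an anaphor, so Principle A applies: it must be bound in its binding domain.
Binding domain of *himself₆*: the embedded TP, whose subject is [Rohan₄'s editor]₅.
*Kenji₁* does not c-command the anaphor → cannot bind it.
*[Kenji₁'s client]₂* c-commands the anaphor but is outside its binding domain → cannot satisfy Principle A.
*Stefan₃* c-commands the anaphor but is outside its binding domain → cannot satisfy Principle A.
*Rohan₄* does not c-command the anaphor → cannot bind it.
*[Rohan₄'s editor]₅* c-commands the anaphor within its binding domain → licit binder.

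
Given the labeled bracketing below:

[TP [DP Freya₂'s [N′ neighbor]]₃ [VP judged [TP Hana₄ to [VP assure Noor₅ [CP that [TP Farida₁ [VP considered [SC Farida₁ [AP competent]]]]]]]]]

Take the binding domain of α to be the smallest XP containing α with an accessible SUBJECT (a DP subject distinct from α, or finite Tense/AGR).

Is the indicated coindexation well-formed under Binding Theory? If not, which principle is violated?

Principle C

The two coindexed NPs are *Farida₁* (the higher occurrence) and *Farida₁* (the lower occurrence).
*Farida₁* (the lower occurrence) is an R-expression. Principle C requires it to be free everywhere.
*Farida₁* (the higher occurrence) c-commands it and carries the same index.
The R-expression is bound → Principle C violation.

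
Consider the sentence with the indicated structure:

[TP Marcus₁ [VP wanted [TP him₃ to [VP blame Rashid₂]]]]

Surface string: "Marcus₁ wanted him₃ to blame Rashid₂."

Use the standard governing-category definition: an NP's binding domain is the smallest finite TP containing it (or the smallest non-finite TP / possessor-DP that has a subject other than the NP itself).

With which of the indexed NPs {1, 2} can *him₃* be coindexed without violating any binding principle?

none

*him* is a pronoun, so Principle B applies: it must be free in its binding domain.
Binding domain of *him₃*: the matrix TP, whose subject is Marcus₁.
*Marcus₁* c-commands the pronoun within its binding domain → coindexation would violate Principle B.
*Rashid₂*: the pronoun c-commands this R-expression → coindexation would violate Principle C on *Rashid₂*.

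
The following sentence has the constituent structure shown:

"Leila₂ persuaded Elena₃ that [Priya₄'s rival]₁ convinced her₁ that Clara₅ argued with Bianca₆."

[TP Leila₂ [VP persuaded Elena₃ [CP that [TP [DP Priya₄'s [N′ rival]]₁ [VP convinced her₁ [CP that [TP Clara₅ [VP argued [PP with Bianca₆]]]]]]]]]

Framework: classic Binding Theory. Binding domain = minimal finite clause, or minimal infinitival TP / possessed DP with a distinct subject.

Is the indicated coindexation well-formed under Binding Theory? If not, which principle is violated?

Principle B

The two coindexed NPs are *[Priya₄'s rival]₁* and *her₁*.
*her₁* is a pronoun. Its binding domain is the embedded TP, whose subject is [Priya₄'s rival]₁.
*[Priya₄'s rival]₁* c-commands it within that domain and carries the same index.
The pronoun is locally bound → Principle B violation.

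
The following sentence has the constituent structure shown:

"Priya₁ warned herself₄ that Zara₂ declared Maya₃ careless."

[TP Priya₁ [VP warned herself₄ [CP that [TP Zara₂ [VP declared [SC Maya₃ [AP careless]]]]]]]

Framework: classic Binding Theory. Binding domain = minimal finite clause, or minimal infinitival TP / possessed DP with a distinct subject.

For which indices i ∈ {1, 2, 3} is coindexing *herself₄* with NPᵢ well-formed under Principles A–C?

*herself* is an anaphor, so Principle A applies: it must be bound in its binding domain.
Binding domain of *herself₄*: the matrix TP, whose subject is Priya₁.
*Priya₁* c-commands the anaphor within its binding domain → licit binder.
*Zara₂* does not c-command the anaphor → cannot bind it.
*Maya₃* does not c-command the anaphor → cannot bind it.

{1}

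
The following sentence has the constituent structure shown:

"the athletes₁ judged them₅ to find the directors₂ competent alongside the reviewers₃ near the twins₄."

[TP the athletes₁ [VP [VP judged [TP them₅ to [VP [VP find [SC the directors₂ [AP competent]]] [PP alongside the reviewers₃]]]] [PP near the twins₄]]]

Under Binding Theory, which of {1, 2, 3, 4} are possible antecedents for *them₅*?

*them* is a pronoun, so Principle B applies: it must be free in its binding domain.
Binding domain of *them₅*: the matrix TP, whose subject is the athletes₁.
*the athletes₁* c-commands the pronoun within its binding domain → coindexation would violate Principle B.
*the directors₂*: the pronoun c-commands this R-expression → coindexation would violate Principle C on *the directors₂*.
*the reviewers₃*: the pronoun c-commands this R-expression → coindexation would violate Principle C on *the reviewers₃*.
*the twins₄* and the pronoun do not c-command one another → neither Principle B nor Principle C is at stake; coindexation permitted.

{4}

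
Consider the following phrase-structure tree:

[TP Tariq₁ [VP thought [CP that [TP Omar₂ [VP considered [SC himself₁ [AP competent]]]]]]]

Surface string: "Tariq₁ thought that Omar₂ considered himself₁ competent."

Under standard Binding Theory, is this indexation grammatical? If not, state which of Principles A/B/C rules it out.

The two coindexed NPs are *Tariq₁* and *himself₁*.
*himself₁* is an anaphor. Principle A requires it to be bound within its binding domain — the embedded TP, whose subject is Omar₂.
Within that domain it is c-commanded by *Omar₂*, which does not share its index.
*Tariq₁* does c-command the anaphor, but from outside its binding domain.
The anaphor is unbound in its domain → Principle A violation.

Principle A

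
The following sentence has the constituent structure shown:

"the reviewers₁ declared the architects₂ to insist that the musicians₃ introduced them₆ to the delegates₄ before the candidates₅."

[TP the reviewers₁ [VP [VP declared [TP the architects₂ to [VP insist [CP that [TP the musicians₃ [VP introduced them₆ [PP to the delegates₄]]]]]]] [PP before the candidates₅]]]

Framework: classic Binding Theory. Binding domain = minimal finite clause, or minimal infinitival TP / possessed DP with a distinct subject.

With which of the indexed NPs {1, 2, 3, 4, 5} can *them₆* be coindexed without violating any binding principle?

{1, 2, 5}

*them* is a pronoun, so Principle B applies: it must be free in its binding domain.
Binding domain of *them₆*: the embedded TP, whose subject is the musicians₃.
*the reviewers₁* c-commands the pronoun but from outside its binding domain, and is not c-commanded by it → coindexation permitted.
*the architects₂* c-commands the pronoun but from outside its binding domain, and is not c-commanded by it → coindexation permitted.
*the musicians₃* c-commands the pronoun within its binding domain → coindexation would violate Principle B.
*the delegates₄*: the pronoun c-commands this R-expression → coindexation would violate Principle C on *the delegates₄*.
*the candidates₅* and the pronoun do not c-command one another → neither Principle B nor Principle C is at stake; coindexation permitted.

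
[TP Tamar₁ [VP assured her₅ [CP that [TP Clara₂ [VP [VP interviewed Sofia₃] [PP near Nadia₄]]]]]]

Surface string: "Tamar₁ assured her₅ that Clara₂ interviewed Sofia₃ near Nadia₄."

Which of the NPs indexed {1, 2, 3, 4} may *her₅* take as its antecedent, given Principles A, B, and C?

none

*her* is a pronoun, so Principle B applies: it must be free in its binding domain.
Binding domain of *her₅*: the matrix TP, whose subject is Tamar₁.
*Tamar₁* c-commands the pronoun within its binding domain → coindexation would violate Principle B.
*Clara₂*: the pronoun c-commands this R-expression → coindexation would violate Principle C on *Clara₂*.
*Sofia₃*: the pronoun c-commands this R-expression → coindexation would violate Principle C on *Sofia₃*.
*Nadia₄*: the pronoun c-commands this R-expression → coindexation would violate Principle C on *Nadia₄*.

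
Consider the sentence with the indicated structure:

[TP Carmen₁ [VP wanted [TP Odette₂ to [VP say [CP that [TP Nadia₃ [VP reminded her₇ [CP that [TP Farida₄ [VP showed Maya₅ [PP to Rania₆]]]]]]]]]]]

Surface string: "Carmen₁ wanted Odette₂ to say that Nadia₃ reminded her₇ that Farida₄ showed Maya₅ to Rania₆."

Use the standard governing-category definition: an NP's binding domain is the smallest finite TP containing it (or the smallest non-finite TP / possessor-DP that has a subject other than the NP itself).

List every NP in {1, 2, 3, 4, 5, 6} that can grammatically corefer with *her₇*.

{1, 2}

*her* is a pronoun, so Principle B applies: it must be free in its binding domain.
Binding domain of *her₇*: the embedded TP, whose subject is Nadia₃.
*Carmen₁* c-commands the pronoun but from outside its binding domain, and is not c-commanded by it → coindexation permitted.
*Odette₂* c-commands the pronoun but from outside its binding domain, and is not c-commanded by it → coindexation permitted.
*Nadia₃* c-commands the pronoun within its binding domain → coindexation would violate Principle B.
*Farida₄*: the pronoun c-commands this R-expression → coindexation would violate Principle C on *Farida₄*.
*Maya₅*: the pronoun c-commands this R-expression → coindexation would violate Principle C on *Maya₅*.
*Rania₆*: the pronoun c-commands this R-expression → coindexation would violate Principle C on *Rania₆*.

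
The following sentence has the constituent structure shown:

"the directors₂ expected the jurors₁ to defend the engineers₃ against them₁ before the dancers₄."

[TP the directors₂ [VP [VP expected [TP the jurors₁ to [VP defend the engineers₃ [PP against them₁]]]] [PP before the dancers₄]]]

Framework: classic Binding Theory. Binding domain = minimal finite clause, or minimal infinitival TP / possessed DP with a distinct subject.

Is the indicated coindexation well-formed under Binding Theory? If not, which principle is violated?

The two coindexed NPs are *the jurors₁* and *them₁*.
*them₁* is a pronoun. Its binding domain is the embedded TP, whose subject is the jurors₁.
*the jurors₁* c-commands it within that domain and carries the same index.
The pronoun is locally bound → Principle B violation.

Principle B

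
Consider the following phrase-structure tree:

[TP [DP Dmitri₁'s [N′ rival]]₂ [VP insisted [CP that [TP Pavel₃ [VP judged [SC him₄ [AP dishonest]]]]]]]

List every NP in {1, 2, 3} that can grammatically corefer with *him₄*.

{1, 2}

*him* is a pronoun, so Principle B applies: it must be free in its binding domain.
Binding domain of *him₄*: the embedded TP, whose subject is Pavel₃.
*Dmitri₁* and the pronoun do not c-command one another → neither Principle B nor Principle C is at stake; coindexation permitted.
*[Dmitri₁'s rival]₂* c-commands the pronoun but from outside its binding domain, and is not c-commanded by it → coindexation permitted.
*Pavel₃* c-commands the pronoun within its binding domain → coindexation would violate Principle B.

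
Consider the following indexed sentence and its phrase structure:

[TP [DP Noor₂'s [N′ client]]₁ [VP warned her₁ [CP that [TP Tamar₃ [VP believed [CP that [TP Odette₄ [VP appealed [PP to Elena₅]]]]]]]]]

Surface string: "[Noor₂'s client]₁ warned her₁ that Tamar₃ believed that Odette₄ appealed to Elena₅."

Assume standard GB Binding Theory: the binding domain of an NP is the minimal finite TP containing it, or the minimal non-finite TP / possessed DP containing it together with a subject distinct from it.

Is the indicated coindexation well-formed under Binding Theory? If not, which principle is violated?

The two coindexed NPs are *[Noor₂'s client]₁* and *her₁*.
*her₁* is a pronoun. Its binding domain is the matrix TP, whose subject is [Noor₂'s client]₁.
*[Noor₂'s client]₁* c-commands it within that domain and carries the same index.
The pronoun is locally bound → Principle B violation.

Principle B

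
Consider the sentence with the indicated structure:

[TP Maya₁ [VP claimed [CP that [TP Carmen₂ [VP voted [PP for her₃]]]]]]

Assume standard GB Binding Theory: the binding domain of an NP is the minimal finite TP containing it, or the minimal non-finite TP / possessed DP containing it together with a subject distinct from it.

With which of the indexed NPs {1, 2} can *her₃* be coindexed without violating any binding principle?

*her* is a pronoun, so Principle B applies: it must be free in its binding domain.
Binding domain of *her₃*: the embedded TP, whose subject is Carmen₂.
*Maya₁* c-commands the pronoun but from outside its binding domain, and is not c-commanded by it → coindexation permitted.
*Carmen₂* c-commands the pronoun within its binding domain → coindexation would violate Principle B.

{1}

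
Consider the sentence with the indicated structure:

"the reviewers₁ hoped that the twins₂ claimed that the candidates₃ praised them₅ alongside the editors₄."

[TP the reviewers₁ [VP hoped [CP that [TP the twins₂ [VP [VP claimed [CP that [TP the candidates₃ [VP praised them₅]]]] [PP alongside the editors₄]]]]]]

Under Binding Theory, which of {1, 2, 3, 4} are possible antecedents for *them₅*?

{1, 2, 4}

*them* is a pronoun, so Principle B applies: it must be free in its binding domain.
Binding domain of *them₅*: the embedded TP, whose subject is the candidates₃.
*the reviewers₁* c-commands the pronoun but from outside its binding domain, and is not c-commanded by it → coindexation permitted.
*the twins₂* c-commands the pronoun but from outside its binding domain, and is not c-commanded by it → coindexation permitted.
*the candidates₃* c-commands the pronoun within its binding domain → coindexation would violate Principle B.
*the editors₄* and the pronoun do not c-command one another → neither Principle B nor Principle C is at stake; coindexation permitted.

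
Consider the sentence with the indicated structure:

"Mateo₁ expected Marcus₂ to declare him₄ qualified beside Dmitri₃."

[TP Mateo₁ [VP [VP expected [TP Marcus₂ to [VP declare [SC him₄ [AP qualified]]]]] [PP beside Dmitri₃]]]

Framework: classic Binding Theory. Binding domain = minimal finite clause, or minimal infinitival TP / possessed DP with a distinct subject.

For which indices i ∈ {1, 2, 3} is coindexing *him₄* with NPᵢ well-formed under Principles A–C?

{1, 3}

*him* is a pronoun, so Principle B applies: it must be free in its binding domain.
Binding domain of *him₄*: the embedded TP, whose subject is Marcus₂.
*Mateo₁* c-commands the pronoun but from outside its binding domain, and is not c-commanded by it → coindexation permitted.
*Marcus₂* c-commands the pronoun within its binding domain → coindexation would violate Principle B.
*Dmitri₃* and the pronoun do not c-command one another → neither Principle B nor Principle C is at stake; coindexation permitted.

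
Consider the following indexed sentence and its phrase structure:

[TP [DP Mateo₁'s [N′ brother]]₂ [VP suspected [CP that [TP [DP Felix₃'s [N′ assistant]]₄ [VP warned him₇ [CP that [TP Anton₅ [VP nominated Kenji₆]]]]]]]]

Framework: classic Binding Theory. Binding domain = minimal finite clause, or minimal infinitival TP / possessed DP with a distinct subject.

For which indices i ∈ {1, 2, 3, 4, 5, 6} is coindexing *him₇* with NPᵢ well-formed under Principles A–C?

{1, 2, 3}

*him* is a pronoun, so Principle B applies: it must be free in its binding domain.
Binding domain of *him₇*: the embedded TP, whose subject is [Felix₃'s assistant]₄.
*Mateo₁* and the pronoun do not c-command one another → neither Principle B nor Principle C is at stake; coindexation permitted.
*[Mateo₁'s brother]₂* c-commands the pronoun but from outside its binding domain, and is not c-commanded by it → coindexation permitted.
*Felix₃* and the pronoun do not c-command one another → neither Principle B nor Principle C is at stake; coindexation permitted.
*[Felix₃'s assistant]₄* c-commands the pronoun within its binding domain → coindexation would violate Principle B.
*Anton₅*: the pronoun c-commands this R-expression → coindexation would violate Principle C on *Anton₅*.
*Kenji₆*: the pronoun c-commands this R-expression → coindexation would violate Principle C on *Kenji₆*.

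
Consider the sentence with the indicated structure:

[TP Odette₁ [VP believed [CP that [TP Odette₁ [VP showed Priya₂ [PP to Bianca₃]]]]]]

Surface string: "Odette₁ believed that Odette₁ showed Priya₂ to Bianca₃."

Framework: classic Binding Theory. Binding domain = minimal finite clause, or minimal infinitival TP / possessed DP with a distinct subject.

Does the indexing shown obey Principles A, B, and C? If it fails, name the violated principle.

Principle C

The two coindexed NPs are *Odette₁* (the lower occurrence) and *Odette₁* (the higher occurrence).
*Odette₁* (the lower occurrence) is an R-expression. Principle C requires it to be free everywhere.
*Odette₁* (the higher occurrence) c-commands it and carries the same index.
The R-expression is bound → Principle C violation.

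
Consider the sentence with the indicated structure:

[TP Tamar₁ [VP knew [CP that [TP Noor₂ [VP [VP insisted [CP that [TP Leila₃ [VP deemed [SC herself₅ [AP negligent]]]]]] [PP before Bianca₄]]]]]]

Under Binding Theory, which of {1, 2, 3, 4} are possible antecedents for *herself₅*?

{3}

*herself* is an anaphor, so Principle A applies: it must be bound in its binding domain.
Binding domain of *herself₅*: the embedded TP, whose subject is Leila₃.
*Tamar₁* c-commands the anaphor but is outside its binding domain → cannot satisfy Principle A.
*Noor₂* c-commands the anaphor but is outside its binding domain → cannot satisfy Principle A.
*Leila₃* c-commands the anaphor within its binding domain → licit binder.
*Bianca₄* does not c-command the anaphor → cannot bind it.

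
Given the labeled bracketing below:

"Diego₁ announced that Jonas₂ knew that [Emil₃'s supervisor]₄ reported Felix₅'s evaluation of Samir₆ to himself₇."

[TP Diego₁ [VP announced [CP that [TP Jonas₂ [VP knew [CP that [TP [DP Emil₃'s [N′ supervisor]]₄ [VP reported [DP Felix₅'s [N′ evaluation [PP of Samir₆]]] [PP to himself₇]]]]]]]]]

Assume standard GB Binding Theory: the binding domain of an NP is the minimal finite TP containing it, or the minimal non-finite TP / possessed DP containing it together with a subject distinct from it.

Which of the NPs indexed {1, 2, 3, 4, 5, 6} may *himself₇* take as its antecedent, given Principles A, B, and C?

*himself* is an anaphor, so Principle A applies: it must be bound in its binding domain.
Binding domain of *himself₇*: the embedded TP, whose subject is [Emil₃'s supervisor]₄.
*Diego₁* c-commands the anaphor but is outside its binding domain → cannot satisfy Principle A.
*Jonas₂* c-commands the anaphor but is outside its binding domain → cannot satisfy Principle A.
*Emil₃* does not c-command the anaphor → cannot bind it.
*[Emil₃'s supervisor]₄* c-commands the anaphor within its binding domain → licit binder.
*Felix₅* does not c-command the anaphor → cannot bind it.
*Samir₆* does not c-command the anaphor → cannot bind it.

{4}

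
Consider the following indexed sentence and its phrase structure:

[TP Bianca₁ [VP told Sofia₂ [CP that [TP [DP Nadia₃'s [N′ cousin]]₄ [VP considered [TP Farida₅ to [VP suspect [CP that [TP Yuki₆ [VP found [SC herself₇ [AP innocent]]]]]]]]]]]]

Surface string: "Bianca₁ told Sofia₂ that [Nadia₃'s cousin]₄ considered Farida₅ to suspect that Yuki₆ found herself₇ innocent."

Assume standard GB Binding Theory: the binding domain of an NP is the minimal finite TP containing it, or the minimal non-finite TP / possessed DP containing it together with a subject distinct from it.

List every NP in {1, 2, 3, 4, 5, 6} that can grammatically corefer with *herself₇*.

{6}

*herself* is an anaphor, so Principle A applies: it must be bound in its binding domain.
Binding domain of *herself₇*: the embedded TP, whose subject is Yuki₆.
*Bianca₁* c-commands the anaphor but is outside its binding domain → cannot satisfy Principle A.
*Sofia₂* c-commands the anaphor but is outside its binding domain → cannot satisfy Principle A.
*Nadia₃* does not c-command the anaphor → cannot bind it.
*[Nadia₃'s cousin]₄* c-commands the anaphor but is outside its binding domain → cannot satisfy Principle A.
*Farida₅* c-commands the anaphor but is outside its binding domain → cannot satisfy Principle A.
*Yuki₆* c-commands the anaphor within its binding domain → licit binder.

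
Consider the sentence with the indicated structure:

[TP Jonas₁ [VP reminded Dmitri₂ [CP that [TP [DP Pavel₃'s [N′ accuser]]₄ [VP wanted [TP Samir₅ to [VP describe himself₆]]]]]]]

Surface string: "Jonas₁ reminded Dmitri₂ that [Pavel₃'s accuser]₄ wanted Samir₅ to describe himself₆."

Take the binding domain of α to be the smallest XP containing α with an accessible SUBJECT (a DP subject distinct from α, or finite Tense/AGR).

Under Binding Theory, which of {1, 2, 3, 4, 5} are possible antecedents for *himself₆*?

{5}

*himself* is an anaphor, so Principle A applies: it must be bound in its binding domain.
Binding domain of *himself₆*: the embedded TP, whose subject is Samir₅.
*Jonas₁* c-commands the anaphor but is outside its binding domain → cannot satisfy Principle A.
*Dmitri₂* c-commands the anaphor but is outside its binding domain → cannot satisfy Principle A.
*Pavel₃* does not c-command the anaphor → cannot bind it.
*[Pavel₃'s accuser]₄* c-commands the anaphor but is outside its binding domain → cannot satisfy Principle A.
*Samir₅* c-commands the anaphor within its binding domain → licit binder.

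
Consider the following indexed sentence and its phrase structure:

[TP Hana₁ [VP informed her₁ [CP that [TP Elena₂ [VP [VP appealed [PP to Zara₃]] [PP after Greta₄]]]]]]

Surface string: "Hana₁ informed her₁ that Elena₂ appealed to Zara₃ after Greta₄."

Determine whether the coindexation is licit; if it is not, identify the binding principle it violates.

The two coindexed NPs are *Hana₁* and *her₁*.
*her₁* is a pronoun. Its binding domain is the matrix TP, whose subject is Hana₁.
*Hana₁* c-commands it within that domain and carries the same index.
The pronoun is locally bound → Principle B violation.

Principle B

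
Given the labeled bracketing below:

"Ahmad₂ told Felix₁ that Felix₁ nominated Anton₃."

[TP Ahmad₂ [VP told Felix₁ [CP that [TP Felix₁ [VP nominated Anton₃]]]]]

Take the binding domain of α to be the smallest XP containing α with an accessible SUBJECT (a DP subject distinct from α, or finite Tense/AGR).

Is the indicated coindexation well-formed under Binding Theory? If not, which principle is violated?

The two coindexed NPs are *Felix₁* (the lower occurrence) and *Felix₁* (the higher occurrence).
*Felix₁* (the lower occurrence) is an R-expression. Principle C requires it to be free everywhere.
*Felix₁* (the higher occurrence) c-commands it and carries the same index.
The R-expression is bound → Principle C violation.

Principle C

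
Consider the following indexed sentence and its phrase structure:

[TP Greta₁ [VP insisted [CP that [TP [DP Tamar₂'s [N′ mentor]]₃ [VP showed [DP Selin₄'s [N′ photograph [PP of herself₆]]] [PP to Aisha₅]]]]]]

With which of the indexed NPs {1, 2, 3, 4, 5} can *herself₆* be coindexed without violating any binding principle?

*herself* is an anaphor, so Principle A applies: it must be bound in its binding domain.
Binding domain of *herself₆*: the possessed DP, whose subject is Selin₄.
*Greta₁* c-commands the anaphor but is outside its binding domain → cannot satisfy Principle A.
*Tamar₂* does not c-command the anaphor → cannot bind it.
*[Tamar₂'s mentor]₃* c-commands the anaphor but is outside its binding domain → cannot satisfy Principle A.
*Selin₄* c-commands the anaphor within its binding domain → licit binder.
*Aisha₅* does not c-command the anaphor → cannot bind it.

{4}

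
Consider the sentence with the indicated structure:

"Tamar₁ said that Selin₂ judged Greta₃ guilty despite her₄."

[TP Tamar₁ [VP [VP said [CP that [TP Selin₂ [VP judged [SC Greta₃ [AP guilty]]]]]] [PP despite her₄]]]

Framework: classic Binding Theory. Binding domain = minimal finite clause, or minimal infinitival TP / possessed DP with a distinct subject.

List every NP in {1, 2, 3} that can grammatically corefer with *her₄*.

{2, 3}

*her* is a pronoun, so Principle B applies: it must be free in its binding domain.
Binding domain of *her₄*: the matrix TP, whose subject is Tamar₁.
*Tamar₁* c-commands the pronoun within its binding domain → coindexation would violate Principle B.
*Selin₂* and the pronoun do not c-command one another → neither Principle B nor Principle C is at stake; coindexation permitted.
*Greta₃* and the pronoun do not c-command one another → neither Principle B nor Principle C is at stake; coindexation permitted.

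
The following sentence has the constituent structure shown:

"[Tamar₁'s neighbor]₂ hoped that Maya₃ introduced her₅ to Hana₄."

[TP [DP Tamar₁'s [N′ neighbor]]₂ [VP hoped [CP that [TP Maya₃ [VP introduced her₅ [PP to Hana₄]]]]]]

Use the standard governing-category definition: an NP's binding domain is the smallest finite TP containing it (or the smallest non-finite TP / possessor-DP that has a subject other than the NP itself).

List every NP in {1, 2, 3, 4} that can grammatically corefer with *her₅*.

*her* is a pronoun, so Principle B applies: it must be free in its binding domain.
Binding domain of *her₅*: the embedded TP, whose subject is Maya₃.
*Tamar₁* and the pronoun do not c-command one another → neither Principle B nor Principle C is at stake; coindexation permitted.
*[Tamar₁'s neighbor]₂* c-commands the pronoun but from outside its binding domain, and is not c-commanded by it → coindexation permitted.
*Maya₃* c-commands the pronoun within its binding domain → coindexation would violate Principle B.
*Hana₄*: the pronoun c-commands this R-expression → coindexation would violate Principle C on *Hana₄*.

{1, 2}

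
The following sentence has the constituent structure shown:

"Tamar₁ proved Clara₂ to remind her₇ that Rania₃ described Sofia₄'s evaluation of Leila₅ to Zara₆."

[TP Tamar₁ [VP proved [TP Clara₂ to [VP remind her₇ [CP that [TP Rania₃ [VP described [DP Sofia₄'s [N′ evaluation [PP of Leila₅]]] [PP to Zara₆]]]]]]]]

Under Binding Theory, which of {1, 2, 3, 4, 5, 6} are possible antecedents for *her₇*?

*her* is a pronoun, so Principle B applies: it must be free in its binding domain.
Binding domain of *her₇*: the embedded TP, whose subject is Clara₂.
*Tamar₁* c-commands the pronoun but from outside its binding domain, and is not c-commanded by it → coindexation permitted.
*Clara₂* c-commands the pronoun within its binding domain → coindexation would violate Principle B.
*Rania₃*: the pronoun c-commands this R-expression → coindexation would violate Principle C on *Rania₃*.
*Sofia₄*: the pronoun c-commands this R-expression → coindexation would violate Principle C on *Sofia₄*.
*Leila₅*: the pronoun c-commands this R-expression → coindexation would violate Principle C on *Leila₅*.
*Zara₆*: the pronoun c-commands this R-expression → coindexation would violate Principle C on *Zara₆*.

{1}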